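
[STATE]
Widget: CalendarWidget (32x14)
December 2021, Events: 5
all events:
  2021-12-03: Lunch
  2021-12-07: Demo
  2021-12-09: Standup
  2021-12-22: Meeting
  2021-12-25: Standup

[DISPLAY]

         December 2021          
Mo Tu We Th Fr Sa Su            
       1  2  3*  4  5           
 6  7*  8  9* 10 11 12          
13 14 15 16 17 18 19            
20 21 22* 23 24 25* 26          
27 28 29 30 31                  
                                
                                
                                
                                
                                
                                
                                


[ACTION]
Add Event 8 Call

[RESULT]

         December 2021          
Mo Tu We Th Fr Sa Su            
       1  2  3*  4  5           
 6  7*  8*  9* 10 11 12         
13 14 15 16 17 18 19            
20 21 22* 23 24 25* 26          
27 28 29 30 31                  
                                
                                
                                
                                
                                
                                
                                


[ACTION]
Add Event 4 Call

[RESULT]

         December 2021          
Mo Tu We Th Fr Sa Su            
       1  2  3*  4*  5          
 6  7*  8*  9* 10 11 12         
13 14 15 16 17 18 19            
20 21 22* 23 24 25* 26          
27 28 29 30 31                  
                                
                                
                                
                                
                                
                                
                                


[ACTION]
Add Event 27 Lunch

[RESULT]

         December 2021          
Mo Tu We Th Fr Sa Su            
       1  2  3*  4*  5          
 6  7*  8*  9* 10 11 12         
13 14 15 16 17 18 19            
20 21 22* 23 24 25* 26          
27* 28 29 30 31                 
                                
                                
                                
                                
                                
                                
                                


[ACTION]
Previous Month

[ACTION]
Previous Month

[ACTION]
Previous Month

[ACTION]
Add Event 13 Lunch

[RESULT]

         September 2021         
Mo Tu We Th Fr Sa Su            
       1  2  3  4  5            
 6  7  8  9 10 11 12            
13* 14 15 16 17 18 19           
20 21 22 23 24 25 26            
27 28 29 30                     
                                
                                
                                
                                
                                
                                
                                


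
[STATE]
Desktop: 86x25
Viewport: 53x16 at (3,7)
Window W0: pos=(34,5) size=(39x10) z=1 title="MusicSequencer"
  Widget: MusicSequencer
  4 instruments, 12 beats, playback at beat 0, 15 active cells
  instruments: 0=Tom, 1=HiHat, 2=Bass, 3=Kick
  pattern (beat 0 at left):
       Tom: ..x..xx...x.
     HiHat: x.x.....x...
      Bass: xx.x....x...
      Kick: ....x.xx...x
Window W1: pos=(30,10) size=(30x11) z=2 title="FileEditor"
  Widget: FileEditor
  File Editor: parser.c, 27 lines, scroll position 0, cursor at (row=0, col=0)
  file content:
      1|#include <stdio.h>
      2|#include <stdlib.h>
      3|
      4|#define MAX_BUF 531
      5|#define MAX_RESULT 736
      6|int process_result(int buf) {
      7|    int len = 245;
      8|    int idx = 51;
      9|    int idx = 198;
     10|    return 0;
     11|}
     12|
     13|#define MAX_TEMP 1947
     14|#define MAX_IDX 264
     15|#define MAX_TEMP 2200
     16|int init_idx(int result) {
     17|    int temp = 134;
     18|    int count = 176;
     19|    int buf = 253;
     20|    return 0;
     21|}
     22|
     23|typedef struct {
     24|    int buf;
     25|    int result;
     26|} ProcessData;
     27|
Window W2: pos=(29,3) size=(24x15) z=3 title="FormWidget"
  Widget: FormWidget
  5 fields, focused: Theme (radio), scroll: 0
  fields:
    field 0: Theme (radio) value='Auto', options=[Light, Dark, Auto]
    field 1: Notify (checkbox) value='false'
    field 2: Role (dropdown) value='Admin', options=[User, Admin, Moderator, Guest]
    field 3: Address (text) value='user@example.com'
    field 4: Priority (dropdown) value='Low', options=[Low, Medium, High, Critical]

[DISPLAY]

                          ┃  Notify:     [ ]     ┃───
                          ┃  Role:       [Admin▼]┃   
                          ┃  Address:    [user@e]┃   
                          ┃  Priority:   [Low  ▼]┃━━━
                          ┃                      ┃   
                          ┃                      ┃───
                          ┃                      ┃   
                          ┃                      ┃   
                          ┃                      ┃   
                          ┃                      ┃   
                          ┗━━━━━━━━━━━━━━━━━━━━━━┛   
                           ┃int process_result(int bu
                           ┃    int len = 245;       
                           ┗━━━━━━━━━━━━━━━━━━━━━━━━━
                                                     
                                                     


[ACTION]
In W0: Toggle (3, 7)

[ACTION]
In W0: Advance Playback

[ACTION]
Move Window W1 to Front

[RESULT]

                          ┃  Notify:     [ ]     ┃───
                          ┃  Role:       [Admin▼]┃   
                          ┃  Address:    [user@e]┃   
                          ┃┏━━━━━━━━━━━━━━━━━━━━━━━━━
                          ┃┃ FileEditor              
                          ┃┠─────────────────────────
                          ┃┃█include <stdio.h>       
                          ┃┃#include <stdlib.h>      
                          ┃┃                         
                          ┃┃#define MAX_BUF 531      
                          ┗┃#define MAX_RESULT 736   
                           ┃int process_result(int bu
                           ┃    int len = 245;       
                           ┗━━━━━━━━━━━━━━━━━━━━━━━━━
                                                     
                                                     


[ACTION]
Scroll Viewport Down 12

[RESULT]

                          ┃  Address:    [user@e]┃   
                          ┃┏━━━━━━━━━━━━━━━━━━━━━━━━━
                          ┃┃ FileEditor              
                          ┃┠─────────────────────────
                          ┃┃█include <stdio.h>       
                          ┃┃#include <stdlib.h>      
                          ┃┃                         
                          ┃┃#define MAX_BUF 531      
                          ┗┃#define MAX_RESULT 736   
                           ┃int process_result(int bu
                           ┃    int len = 245;       
                           ┗━━━━━━━━━━━━━━━━━━━━━━━━━
                                                     
                                                     
                                                     
                                                     


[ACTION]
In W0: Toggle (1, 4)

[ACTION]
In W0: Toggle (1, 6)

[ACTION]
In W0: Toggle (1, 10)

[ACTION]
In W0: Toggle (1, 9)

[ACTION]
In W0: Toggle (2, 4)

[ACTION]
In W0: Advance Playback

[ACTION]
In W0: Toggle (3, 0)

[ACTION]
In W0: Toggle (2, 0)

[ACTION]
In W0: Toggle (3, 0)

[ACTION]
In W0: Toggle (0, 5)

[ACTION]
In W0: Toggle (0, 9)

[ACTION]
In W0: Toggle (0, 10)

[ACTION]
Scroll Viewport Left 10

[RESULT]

                             ┃  Address:    [user@e]┃
                             ┃┏━━━━━━━━━━━━━━━━━━━━━━
                             ┃┃ FileEditor           
                             ┃┠──────────────────────
                             ┃┃█include <stdio.h>    
                             ┃┃#include <stdlib.h>   
                             ┃┃                      
                             ┃┃#define MAX_BUF 531   
                             ┗┃#define MAX_RESULT 736
                              ┃int process_result(int
                              ┃    int len = 245;    
                              ┗━━━━━━━━━━━━━━━━━━━━━━
                                                     
                                                     
                                                     
                                                     


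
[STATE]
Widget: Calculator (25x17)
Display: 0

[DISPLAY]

                        0
┌───┬───┬───┬───┐        
│ 7 │ 8 │ 9 │ ÷ │        
├───┼───┼───┼───┤        
│ 4 │ 5 │ 6 │ × │        
├───┼───┼───┼───┤        
│ 1 │ 2 │ 3 │ - │        
├───┼───┼───┼───┤        
│ 0 │ . │ = │ + │        
├───┼───┼───┼───┤        
│ C │ MC│ MR│ M+│        
└───┴───┴───┴───┘        
                         
                         
                         
                         
                         


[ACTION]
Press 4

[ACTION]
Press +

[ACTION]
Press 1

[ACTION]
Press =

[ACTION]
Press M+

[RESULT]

                        5
┌───┬───┬───┬───┐        
│ 7 │ 8 │ 9 │ ÷ │        
├───┼───┼───┼───┤        
│ 4 │ 5 │ 6 │ × │        
├───┼───┼───┼───┤        
│ 1 │ 2 │ 3 │ - │        
├───┼───┼───┼───┤        
│ 0 │ . │ = │ + │        
├───┼───┼───┼───┤        
│ C │ MC│ MR│ M+│        
└───┴───┴───┴───┘        
                         
                         
                         
                         
                         


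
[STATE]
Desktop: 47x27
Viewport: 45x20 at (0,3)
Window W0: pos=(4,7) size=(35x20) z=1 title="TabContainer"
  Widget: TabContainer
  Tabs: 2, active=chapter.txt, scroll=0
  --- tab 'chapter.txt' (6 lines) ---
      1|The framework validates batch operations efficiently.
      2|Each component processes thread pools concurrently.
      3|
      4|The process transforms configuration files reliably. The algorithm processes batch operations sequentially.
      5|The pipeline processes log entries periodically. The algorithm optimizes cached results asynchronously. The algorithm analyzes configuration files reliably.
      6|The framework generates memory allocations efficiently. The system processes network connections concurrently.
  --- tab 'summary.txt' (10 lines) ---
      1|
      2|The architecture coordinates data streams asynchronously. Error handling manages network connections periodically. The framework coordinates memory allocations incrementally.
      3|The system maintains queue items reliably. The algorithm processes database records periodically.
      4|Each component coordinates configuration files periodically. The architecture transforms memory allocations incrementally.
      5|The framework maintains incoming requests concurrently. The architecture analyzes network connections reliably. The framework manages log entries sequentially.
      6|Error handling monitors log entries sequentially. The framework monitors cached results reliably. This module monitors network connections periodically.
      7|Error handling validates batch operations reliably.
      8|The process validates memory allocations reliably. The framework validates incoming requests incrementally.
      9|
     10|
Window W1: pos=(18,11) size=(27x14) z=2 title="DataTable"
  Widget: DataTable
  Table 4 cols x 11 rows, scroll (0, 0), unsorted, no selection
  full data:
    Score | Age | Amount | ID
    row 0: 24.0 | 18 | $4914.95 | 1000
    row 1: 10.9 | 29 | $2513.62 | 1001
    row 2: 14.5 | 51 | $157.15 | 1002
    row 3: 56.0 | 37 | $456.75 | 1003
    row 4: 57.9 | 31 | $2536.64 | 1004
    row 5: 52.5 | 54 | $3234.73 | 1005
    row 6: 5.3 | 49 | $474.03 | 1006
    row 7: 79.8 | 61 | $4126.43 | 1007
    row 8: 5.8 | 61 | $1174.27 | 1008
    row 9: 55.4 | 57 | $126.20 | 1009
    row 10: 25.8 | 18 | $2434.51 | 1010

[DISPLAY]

                                             
                                             
                                             
                                             
    ┏━━━━━━━━━━━━━━━━━━━━━━━━━━━━━━━━━┓      
    ┃ TabContainer                    ┃      
    ┠─────────────────────────────────┨      
    ┃[chapter.txt]│ summary.txt       ┃      
    ┃─────────────┏━━━━━━━━━━━━━━━━━━━━━━━━━┓
    ┃The framework┃ DataTable               ┃
    ┃Each componen┠─────────────────────────┨
    ┃             ┃Score│Age│Amount  │ID    ┃
    ┃The process t┃─────┼───┼────────┼────  ┃
    ┃The pipeline ┃24.0 │18 │$4914.95│1000  ┃
    ┃The framework┃10.9 │29 │$2513.62│1001  ┃
    ┃             ┃14.5 │51 │$157.15 │1002  ┃
    ┃             ┃56.0 │37 │$456.75 │1003  ┃
    ┃             ┃57.9 │31 │$2536.64│1004  ┃
    ┃             ┃52.5 │54 │$3234.73│1005  ┃
    ┃             ┃5.3  │49 │$474.03 │1006  ┃


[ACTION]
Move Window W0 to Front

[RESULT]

                                             
                                             
                                             
                                             
    ┏━━━━━━━━━━━━━━━━━━━━━━━━━━━━━━━━━┓      
    ┃ TabContainer                    ┃      
    ┠─────────────────────────────────┨      
    ┃[chapter.txt]│ summary.txt       ┃      
    ┃─────────────────────────────────┃━━━━━┓
    ┃The framework validates batch ope┃     ┃
    ┃Each component processes thread p┃─────┨
    ┃                                 ┃D    ┃
    ┃The process transforms configurat┃───  ┃
    ┃The pipeline processes log entrie┃000  ┃
    ┃The framework generates memory al┃001  ┃
    ┃                                 ┃002  ┃
    ┃                                 ┃003  ┃
    ┃                                 ┃004  ┃
    ┃                                 ┃005  ┃
    ┃                                 ┃006  ┃


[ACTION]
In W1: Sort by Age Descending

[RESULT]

                                             
                                             
                                             
                                             
    ┏━━━━━━━━━━━━━━━━━━━━━━━━━━━━━━━━━┓      
    ┃ TabContainer                    ┃      
    ┠─────────────────────────────────┨      
    ┃[chapter.txt]│ summary.txt       ┃      
    ┃─────────────────────────────────┃━━━━━┓
    ┃The framework validates batch ope┃     ┃
    ┃Each component processes thread p┃─────┨
    ┃                                 ┃D    ┃
    ┃The process transforms configurat┃───  ┃
    ┃The pipeline processes log entrie┃007  ┃
    ┃The framework generates memory al┃008  ┃
    ┃                                 ┃009  ┃
    ┃                                 ┃005  ┃
    ┃                                 ┃002  ┃
    ┃                                 ┃006  ┃
    ┃                                 ┃003  ┃


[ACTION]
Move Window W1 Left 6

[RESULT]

                                             
                                             
                                             
                                             
    ┏━━━━━━━━━━━━━━━━━━━━━━━━━━━━━━━━━┓      
    ┃ TabContainer                    ┃      
    ┠─────────────────────────────────┨      
    ┃[chapter.txt]│ summary.txt       ┃      
    ┃─────────────────────────────────┃      
    ┃The framework validates batch ope┃      
    ┃Each component processes thread p┃      
    ┃                                 ┃      
    ┃The process transforms configurat┃      
    ┃The pipeline processes log entrie┃      
    ┃The framework generates memory al┃      
    ┃                                 ┃      
    ┃                                 ┃      
    ┃                                 ┃      
    ┃                                 ┃      
    ┃                                 ┃      


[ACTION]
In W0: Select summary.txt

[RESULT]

                                             
                                             
                                             
                                             
    ┏━━━━━━━━━━━━━━━━━━━━━━━━━━━━━━━━━┓      
    ┃ TabContainer                    ┃      
    ┠─────────────────────────────────┨      
    ┃ chapter.txt │[summary.txt]      ┃      
    ┃─────────────────────────────────┃      
    ┃                                 ┃      
    ┃The architecture coordinates data┃      
    ┃The system maintains queue items ┃      
    ┃Each component coordinates config┃      
    ┃The framework maintains incoming ┃      
    ┃Error handling monitors log entri┃      
    ┃Error handling validates batch op┃      
    ┃The process validates memory allo┃      
    ┃                                 ┃      
    ┃                                 ┃      
    ┃                                 ┃      


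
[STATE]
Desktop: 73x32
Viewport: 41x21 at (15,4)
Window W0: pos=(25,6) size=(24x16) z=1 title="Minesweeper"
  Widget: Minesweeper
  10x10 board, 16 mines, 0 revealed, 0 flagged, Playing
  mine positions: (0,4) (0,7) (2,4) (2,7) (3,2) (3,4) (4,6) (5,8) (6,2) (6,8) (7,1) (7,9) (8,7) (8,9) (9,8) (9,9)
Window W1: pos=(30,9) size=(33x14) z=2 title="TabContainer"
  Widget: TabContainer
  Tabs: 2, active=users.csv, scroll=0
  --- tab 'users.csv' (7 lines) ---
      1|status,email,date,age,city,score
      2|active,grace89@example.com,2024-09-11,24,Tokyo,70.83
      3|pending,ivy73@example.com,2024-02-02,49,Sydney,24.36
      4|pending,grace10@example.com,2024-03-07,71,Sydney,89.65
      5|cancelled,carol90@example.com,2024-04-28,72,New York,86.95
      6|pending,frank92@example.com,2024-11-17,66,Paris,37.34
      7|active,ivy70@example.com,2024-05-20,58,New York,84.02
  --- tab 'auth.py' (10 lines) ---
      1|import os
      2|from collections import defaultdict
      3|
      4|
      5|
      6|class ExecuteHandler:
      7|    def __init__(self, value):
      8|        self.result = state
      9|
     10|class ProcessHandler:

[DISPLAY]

                                         
                                         
          ┏━━━━━━━━━━━━━━━━━━━━━━┓       
          ┃ Minesweeper          ┃       
          ┠──────────────────────┨       
          ┃■■■■┏━━━━━━━━━━━━━━━━━━━━━━━━━
          ┃■■■■┃ TabContainer            
          ┃■■■■┠─────────────────────────
          ┃■■■■┃[users.csv]│ auth.py     
          ┃■■■■┃─────────────────────────
          ┃■■■■┃status,email,date,age,cit
          ┃■■■■┃active,grace89@example.co
          ┃■■■■┃pending,ivy73@example.com
          ┃■■■■┃pending,grace10@example.c
          ┃■■■■┃cancelled,carol90@example
          ┃    ┃pending,frank92@example.c
          ┃    ┃active,ivy70@example.com,
          ┗━━━━┃                         
               ┗━━━━━━━━━━━━━━━━━━━━━━━━━
                                         
                                         


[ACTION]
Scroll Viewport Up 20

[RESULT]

                                         
                                         
                                         
                                         
                                         
                                         
          ┏━━━━━━━━━━━━━━━━━━━━━━┓       
          ┃ Minesweeper          ┃       
          ┠──────────────────────┨       
          ┃■■■■┏━━━━━━━━━━━━━━━━━━━━━━━━━
          ┃■■■■┃ TabContainer            
          ┃■■■■┠─────────────────────────
          ┃■■■■┃[users.csv]│ auth.py     
          ┃■■■■┃─────────────────────────
          ┃■■■■┃status,email,date,age,cit
          ┃■■■■┃active,grace89@example.co
          ┃■■■■┃pending,ivy73@example.com
          ┃■■■■┃pending,grace10@example.c
          ┃■■■■┃cancelled,carol90@example
          ┃    ┃pending,frank92@example.c
          ┃    ┃active,ivy70@example.com,


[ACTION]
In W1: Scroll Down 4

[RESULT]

                                         
                                         
                                         
                                         
                                         
                                         
          ┏━━━━━━━━━━━━━━━━━━━━━━┓       
          ┃ Minesweeper          ┃       
          ┠──────────────────────┨       
          ┃■■■■┏━━━━━━━━━━━━━━━━━━━━━━━━━
          ┃■■■■┃ TabContainer            
          ┃■■■■┠─────────────────────────
          ┃■■■■┃[users.csv]│ auth.py     
          ┃■■■■┃─────────────────────────
          ┃■■■■┃cancelled,carol90@example
          ┃■■■■┃pending,frank92@example.c
          ┃■■■■┃active,ivy70@example.com,
          ┃■■■■┃                         
          ┃■■■■┃                         
          ┃    ┃                         
          ┃    ┃                         


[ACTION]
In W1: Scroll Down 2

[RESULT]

                                         
                                         
                                         
                                         
                                         
                                         
          ┏━━━━━━━━━━━━━━━━━━━━━━┓       
          ┃ Minesweeper          ┃       
          ┠──────────────────────┨       
          ┃■■■■┏━━━━━━━━━━━━━━━━━━━━━━━━━
          ┃■■■■┃ TabContainer            
          ┃■■■■┠─────────────────────────
          ┃■■■■┃[users.csv]│ auth.py     
          ┃■■■■┃─────────────────────────
          ┃■■■■┃active,ivy70@example.com,
          ┃■■■■┃                         
          ┃■■■■┃                         
          ┃■■■■┃                         
          ┃■■■■┃                         
          ┃    ┃                         
          ┃    ┃                         


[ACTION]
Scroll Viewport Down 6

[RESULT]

          ┏━━━━━━━━━━━━━━━━━━━━━━┓       
          ┃ Minesweeper          ┃       
          ┠──────────────────────┨       
          ┃■■■■┏━━━━━━━━━━━━━━━━━━━━━━━━━
          ┃■■■■┃ TabContainer            
          ┃■■■■┠─────────────────────────
          ┃■■■■┃[users.csv]│ auth.py     
          ┃■■■■┃─────────────────────────
          ┃■■■■┃active,ivy70@example.com,
          ┃■■■■┃                         
          ┃■■■■┃                         
          ┃■■■■┃                         
          ┃■■■■┃                         
          ┃    ┃                         
          ┃    ┃                         
          ┗━━━━┃                         
               ┗━━━━━━━━━━━━━━━━━━━━━━━━━
                                         
                                         
                                         
                                         


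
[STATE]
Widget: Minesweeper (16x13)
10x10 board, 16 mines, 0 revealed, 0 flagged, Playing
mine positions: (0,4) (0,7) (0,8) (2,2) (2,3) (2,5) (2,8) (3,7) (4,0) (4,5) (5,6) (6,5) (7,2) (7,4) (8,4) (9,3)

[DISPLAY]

■■■■■■■■■■      
■■■■■■■■■■      
■■■■■■■■■■      
■■■■■■■■■■      
■■■■■■■■■■      
■■■■■■■■■■      
■■■■■■■■■■      
■■■■■■■■■■      
■■■■■■■■■■      
■■■■■■■■■■      
                
                
                


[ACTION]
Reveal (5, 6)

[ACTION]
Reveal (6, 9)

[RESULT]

■■■■✹■■✹✹■      
■■■■■■■■■■      
■■✹✹■✹■■✹■      
■■■■■■■✹■■      
✹■■■■✹■■■■      
■■■■■■✹■■■      
■■■■■✹■■■■      
■■✹■✹■■■■■      
■■■■✹■■■■■      
■■■✹■■■■■■      
                
                
                


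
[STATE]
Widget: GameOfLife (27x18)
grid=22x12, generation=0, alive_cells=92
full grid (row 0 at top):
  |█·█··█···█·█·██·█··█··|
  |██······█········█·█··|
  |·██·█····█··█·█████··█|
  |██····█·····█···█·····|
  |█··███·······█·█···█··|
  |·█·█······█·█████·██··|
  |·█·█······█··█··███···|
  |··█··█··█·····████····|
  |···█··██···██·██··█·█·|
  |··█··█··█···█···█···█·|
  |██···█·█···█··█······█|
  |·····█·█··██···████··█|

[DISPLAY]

Gen: 0                     
█·█··█···█·█·██·█··█··     
██······█········█·█··     
·██·█····█··█·█████··█     
██····█·····█···█·····     
█··███·······█·█···█··     
·█·█······█·█████·██··     
·█·█······█··█··███···     
··█··█··█·····████····     
···█··██···██·██··█·█·     
··█··█··█···█···█···█·     
██···█·█···█··█······█     
·····█·█··██···████··█     
                           
                           
                           
                           
                           


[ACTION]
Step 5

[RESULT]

Gen: 5                     
··················██··     
·········█████···█·█··     
··········█··██·███···     
·················█·█··     
··················█···     
█·█···············███·     
·██···················     
···█··················     
█·█···················     
·········████·········     
███·······█··█·██·····     
···········███·██·····     
                           
                           
                           
                           
                           


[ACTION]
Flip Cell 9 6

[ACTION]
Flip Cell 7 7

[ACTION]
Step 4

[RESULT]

Gen: 9                     
···················█··     
···············█···██·     
··············█·█·····     
····················██     
··█·················██     
·█·██··············███     
·█·██··············█··     
··██··················     
··█······█············     
█·█······█··███·······     
·········█·█···██·····     
███·········██·██·····     
                           
                           
                           
                           
                           


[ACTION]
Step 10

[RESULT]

Gen: 19                    
··················██··     
··················█···     
······················     
······················     
···█··················     
··█·█·················     
█·██··················     
█·█···················     
██····················     
··█······██····█······     
·········██···█·█·····     
···············██·····     
                           
                           
                           
                           
                           


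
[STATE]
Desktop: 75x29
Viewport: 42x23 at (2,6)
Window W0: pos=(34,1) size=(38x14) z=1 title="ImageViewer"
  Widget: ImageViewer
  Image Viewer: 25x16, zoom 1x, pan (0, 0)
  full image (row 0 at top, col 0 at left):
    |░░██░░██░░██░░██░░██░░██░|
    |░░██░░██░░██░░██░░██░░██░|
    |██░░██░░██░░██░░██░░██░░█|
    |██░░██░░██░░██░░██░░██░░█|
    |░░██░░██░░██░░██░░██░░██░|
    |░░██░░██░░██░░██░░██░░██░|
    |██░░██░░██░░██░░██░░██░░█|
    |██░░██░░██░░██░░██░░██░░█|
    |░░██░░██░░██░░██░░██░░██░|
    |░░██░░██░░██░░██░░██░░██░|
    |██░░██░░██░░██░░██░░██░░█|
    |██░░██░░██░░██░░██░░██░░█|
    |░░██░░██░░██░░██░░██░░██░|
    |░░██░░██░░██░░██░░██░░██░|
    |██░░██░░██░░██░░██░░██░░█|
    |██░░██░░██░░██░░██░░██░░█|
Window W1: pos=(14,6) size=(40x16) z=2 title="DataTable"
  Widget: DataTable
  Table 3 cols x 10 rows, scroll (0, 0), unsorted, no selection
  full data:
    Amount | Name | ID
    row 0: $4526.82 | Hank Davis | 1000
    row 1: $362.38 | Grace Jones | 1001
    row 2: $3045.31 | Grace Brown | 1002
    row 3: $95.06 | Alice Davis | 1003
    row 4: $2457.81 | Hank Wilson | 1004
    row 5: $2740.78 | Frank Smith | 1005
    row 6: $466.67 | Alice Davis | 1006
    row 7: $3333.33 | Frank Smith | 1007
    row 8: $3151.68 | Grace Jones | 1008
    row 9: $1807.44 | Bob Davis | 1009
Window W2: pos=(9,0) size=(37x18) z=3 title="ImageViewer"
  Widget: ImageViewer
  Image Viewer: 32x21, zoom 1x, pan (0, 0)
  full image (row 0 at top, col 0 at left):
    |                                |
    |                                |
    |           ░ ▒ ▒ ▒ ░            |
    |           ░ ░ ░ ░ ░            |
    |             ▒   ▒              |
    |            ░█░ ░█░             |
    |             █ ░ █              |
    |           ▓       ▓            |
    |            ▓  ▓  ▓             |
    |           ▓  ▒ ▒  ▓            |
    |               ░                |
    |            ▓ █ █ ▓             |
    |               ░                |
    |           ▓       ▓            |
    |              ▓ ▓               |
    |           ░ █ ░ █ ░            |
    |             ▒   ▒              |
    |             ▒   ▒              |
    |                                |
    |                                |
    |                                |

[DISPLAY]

       ┃           ░ ░ ░ ░ ░              
       ┃             ▒   ▒                
       ┃            ░█░ ░█░               
       ┃             █ ░ █                
       ┃           ▓       ▓              
       ┃            ▓  ▓  ▓               
       ┃           ▓  ▒ ▒  ▓              
       ┃               ░                  
       ┃            ▓ █ █ ▓               
       ┃               ░                  
       ┃           ▓       ▓              
       ┗━━━━━━━━━━━━━━━━━━━━━━━━━━━━━━━━━━
            ┃$3333.33│Frank Smith│1007    
            ┃$3151.68│Grace Jones│1008    
            ┃$1807.44│Bob Davis  │1009    
            ┗━━━━━━━━━━━━━━━━━━━━━━━━━━━━━
                                          
                                          
                                          
                                          
                                          
                                          
                                          


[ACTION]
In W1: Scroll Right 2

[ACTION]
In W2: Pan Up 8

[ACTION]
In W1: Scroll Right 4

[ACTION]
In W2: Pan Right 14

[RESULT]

       ┃ ░ ░ ░                            
       ┃   ▒                              
       ┃░ ░█░                             
       ┃ ░ █                              
       ┃     ▓                            
       ┃ ▓  ▓                             
       ┃▒ ▒  ▓                            
       ┃ ░                                
       ┃█ █ ▓                             
       ┃ ░                                
       ┃     ▓                            
       ┗━━━━━━━━━━━━━━━━━━━━━━━━━━━━━━━━━━
            ┃$3333.33│Frank Smith│1007    
            ┃$3151.68│Grace Jones│1008    
            ┃$1807.44│Bob Davis  │1009    
            ┗━━━━━━━━━━━━━━━━━━━━━━━━━━━━━
                                          
                                          
                                          
                                          
                                          
                                          
                                          


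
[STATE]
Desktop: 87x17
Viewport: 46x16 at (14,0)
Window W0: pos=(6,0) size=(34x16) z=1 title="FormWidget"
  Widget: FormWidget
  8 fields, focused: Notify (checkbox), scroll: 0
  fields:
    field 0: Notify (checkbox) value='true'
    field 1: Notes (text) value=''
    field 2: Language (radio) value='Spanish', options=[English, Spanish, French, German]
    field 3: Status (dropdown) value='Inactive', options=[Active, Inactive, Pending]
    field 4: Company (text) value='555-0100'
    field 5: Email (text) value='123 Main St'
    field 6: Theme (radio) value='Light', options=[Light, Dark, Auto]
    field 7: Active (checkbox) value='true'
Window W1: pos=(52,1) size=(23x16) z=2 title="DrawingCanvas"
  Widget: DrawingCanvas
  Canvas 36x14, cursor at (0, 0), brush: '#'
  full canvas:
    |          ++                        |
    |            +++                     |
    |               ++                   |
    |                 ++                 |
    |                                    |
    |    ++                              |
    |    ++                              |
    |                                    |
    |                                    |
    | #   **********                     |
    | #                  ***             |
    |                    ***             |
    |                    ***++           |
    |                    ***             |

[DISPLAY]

━━━━━━━━━━━━━━━━━━━━━━━━━┓                    
dget                     ┃            ┏━━━━━━━
─────────────────────────┨            ┃ Drawin
y:     [x]               ┃            ┠───────
:      [                ]┃            ┃+      
age:   ( ) English  (●) S┃            ┃       
s:     [Inactive       ▼]┃            ┃       
ny:    [555-0100        ]┃            ┃       
:      [123 Main St     ]┃            ┃       
:      (●) Light  ( ) Dar┃            ┃    ++ 
e:     [x]               ┃            ┃    ++ 
                         ┃            ┃       
                         ┃            ┃       
                         ┃            ┃ #   **
                         ┃            ┃ #     
━━━━━━━━━━━━━━━━━━━━━━━━━┛            ┃       


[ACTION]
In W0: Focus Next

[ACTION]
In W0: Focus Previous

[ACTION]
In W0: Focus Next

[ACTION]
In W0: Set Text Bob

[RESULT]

━━━━━━━━━━━━━━━━━━━━━━━━━┓                    
dget                     ┃            ┏━━━━━━━
─────────────────────────┨            ┃ Drawin
y:     [x]               ┃            ┠───────
:      [Bob             ]┃            ┃+      
age:   ( ) English  (●) S┃            ┃       
s:     [Inactive       ▼]┃            ┃       
ny:    [555-0100        ]┃            ┃       
:      [123 Main St     ]┃            ┃       
:      (●) Light  ( ) Dar┃            ┃    ++ 
e:     [x]               ┃            ┃    ++ 
                         ┃            ┃       
                         ┃            ┃       
                         ┃            ┃ #   **
                         ┃            ┃ #     
━━━━━━━━━━━━━━━━━━━━━━━━━┛            ┃       
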